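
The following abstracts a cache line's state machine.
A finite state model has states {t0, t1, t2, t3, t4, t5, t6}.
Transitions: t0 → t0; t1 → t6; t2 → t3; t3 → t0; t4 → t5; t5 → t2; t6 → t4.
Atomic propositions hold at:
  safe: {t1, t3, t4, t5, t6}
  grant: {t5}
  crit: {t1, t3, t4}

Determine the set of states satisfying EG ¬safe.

{t0}

Sat(¬safe) = {t0, t2}
EG ¬safe: greatest fixpoint, start Z0 = {t0, t2}, keep only states in Sat with some successor in Z. Z1 = {t0}; fixed.
Sat(EG ¬safe) = {t0}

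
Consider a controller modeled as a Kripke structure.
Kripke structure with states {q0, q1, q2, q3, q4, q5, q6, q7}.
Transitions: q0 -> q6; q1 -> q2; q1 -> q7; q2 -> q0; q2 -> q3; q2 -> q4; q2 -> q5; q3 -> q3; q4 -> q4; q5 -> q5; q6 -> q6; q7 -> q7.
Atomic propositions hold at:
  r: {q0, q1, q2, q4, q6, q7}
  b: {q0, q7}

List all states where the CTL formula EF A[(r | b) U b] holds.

{q0, q1, q2, q7}

Sat(r | b) = {q0, q1, q2, q4, q6, q7}
A[(r | b) U b]: least fixpoint, start Z0 = Sat(b) = {q0, q7}, add states in Sat(r | b) with every successor in Z. Already a fixed point.
Sat(A[(r | b) U b]) = {q0, q7}
EF A[(r | b) U b]: least fixpoint, start Z0 = {q0, q7}, add states with some successor in Z. Z1 = {q0, q1, q2, q7}; fixed.
Sat(EF A[(r | b) U b]) = {q0, q1, q2, q7}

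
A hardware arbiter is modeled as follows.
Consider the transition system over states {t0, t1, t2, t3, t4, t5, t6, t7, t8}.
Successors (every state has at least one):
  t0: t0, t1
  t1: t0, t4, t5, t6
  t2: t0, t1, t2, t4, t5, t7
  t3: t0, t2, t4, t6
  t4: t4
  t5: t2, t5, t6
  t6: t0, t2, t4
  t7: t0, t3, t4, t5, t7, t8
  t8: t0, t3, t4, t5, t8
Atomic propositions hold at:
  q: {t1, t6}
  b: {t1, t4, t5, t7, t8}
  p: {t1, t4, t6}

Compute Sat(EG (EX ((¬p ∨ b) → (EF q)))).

Sat(¬p) = {t0, t2, t3, t5, t7, t8}
Sat(¬p ∨ b) = {t0, t1, t2, t3, t4, t5, t7, t8}
EF q: least fixpoint, start Z0 = {t1, t6}, add states with some successor in Z. Z1 = {t0, t1, t2, t3, t5, t6}; Z2 = {t0, t1, t2, t3, t5, t6, t7, t8}; fixed.
Sat(EF q) = {t0, t1, t2, t3, t5, t6, t7, t8}
Sat((¬p ∨ b) → (EF q)) = {t0, t1, t2, t3, t5, t6, t7, t8}
Sat(EX ((¬p ∨ b) → (EF q))) = {s : some successor in {t0, t1, t2, t3, t5, t6, t7, t8}} = {t0, t1, t2, t3, t5, t6, t7, t8}
EG (EX ((¬p ∨ b) → (EF q))): greatest fixpoint, start Z0 = {t0, t1, t2, t3, t5, t6, t7, t8}, keep only states in Sat with some successor in Z. Already a fixed point.
Sat(EG (EX ((¬p ∨ b) → (EF q)))) = {t0, t1, t2, t3, t5, t6, t7, t8}

{t0, t1, t2, t3, t5, t6, t7, t8}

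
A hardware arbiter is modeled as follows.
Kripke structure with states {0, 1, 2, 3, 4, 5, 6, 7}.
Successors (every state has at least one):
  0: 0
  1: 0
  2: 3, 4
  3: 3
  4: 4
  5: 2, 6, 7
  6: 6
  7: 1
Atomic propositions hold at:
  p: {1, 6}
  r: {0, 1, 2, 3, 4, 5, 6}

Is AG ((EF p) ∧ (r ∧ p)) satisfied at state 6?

EF p: least fixpoint, start Z0 = {1, 6}, add states with some successor in Z. Z1 = {1, 5, 6, 7}; fixed.
Sat(EF p) = {1, 5, 6, 7}
Sat(r ∧ p) = {1, 6}
Sat((EF p) ∧ (r ∧ p)) = {1, 6}
AG ((EF p) ∧ (r ∧ p)): greatest fixpoint, start Z0 = {1, 6}, keep only states in Sat with every successor in Z. Z1 = {6}; fixed.
Sat(AG ((EF p) ∧ (r ∧ p))) = {6}
6 ∈ Sat(AG ((EF p) ∧ (r ∧ p))) = {6}, so the formula holds at 6.

Yes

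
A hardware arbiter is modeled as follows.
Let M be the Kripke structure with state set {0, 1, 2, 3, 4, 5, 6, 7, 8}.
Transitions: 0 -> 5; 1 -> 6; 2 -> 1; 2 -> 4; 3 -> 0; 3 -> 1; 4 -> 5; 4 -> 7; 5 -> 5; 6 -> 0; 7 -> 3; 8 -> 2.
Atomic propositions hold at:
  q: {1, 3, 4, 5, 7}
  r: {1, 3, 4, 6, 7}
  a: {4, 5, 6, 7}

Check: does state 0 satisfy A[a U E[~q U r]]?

No

Sat(~q) = {0, 2, 6, 8}
E[~q U r]: least fixpoint, start Z0 = Sat(r) = {1, 3, 4, 6, 7}, add states in Sat(~q) with some successor in Z. Z1 = {1, 2, 3, 4, 6, 7}; Z2 = {1, 2, 3, 4, 6, 7, 8}; fixed.
Sat(E[~q U r]) = {1, 2, 3, 4, 6, 7, 8}
A[a U E[~q U r]]: least fixpoint, start Z0 = Sat(E[~q U r]) = {1, 2, 3, 4, 6, 7, 8}, add states in Sat(a) with every successor in Z. Already a fixed point.
Sat(A[a U E[~q U r]]) = {1, 2, 3, 4, 6, 7, 8}
0 ∉ Sat(A[a U E[~q U r]]) = {1, 2, 3, 4, 6, 7, 8}, so the formula does not hold at 0.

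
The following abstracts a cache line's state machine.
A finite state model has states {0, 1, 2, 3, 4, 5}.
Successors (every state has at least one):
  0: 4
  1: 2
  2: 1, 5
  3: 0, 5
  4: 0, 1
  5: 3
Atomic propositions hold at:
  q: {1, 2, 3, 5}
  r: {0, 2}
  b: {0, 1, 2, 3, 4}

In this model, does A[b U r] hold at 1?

Yes

A[b U r]: least fixpoint, start Z0 = Sat(r) = {0, 2}, add states in Sat(b) with every successor in Z. Z1 = {0, 1, 2}; Z2 = {0, 1, 2, 4}; fixed.
Sat(A[b U r]) = {0, 1, 2, 4}
1 ∈ Sat(A[b U r]) = {0, 1, 2, 4}, so the formula holds at 1.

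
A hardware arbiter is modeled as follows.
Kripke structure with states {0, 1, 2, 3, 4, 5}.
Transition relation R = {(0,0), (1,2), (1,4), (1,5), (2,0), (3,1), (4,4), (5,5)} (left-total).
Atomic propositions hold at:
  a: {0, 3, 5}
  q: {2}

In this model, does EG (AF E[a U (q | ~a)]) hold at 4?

Sat(~a) = {1, 2, 4}
Sat(q | ~a) = {1, 2, 4}
E[a U (q | ~a)]: least fixpoint, start Z0 = Sat((q | ~a)) = {1, 2, 4}, add states in Sat(a) with some successor in Z. Z1 = {1, 2, 3, 4}; fixed.
Sat(E[a U (q | ~a)]) = {1, 2, 3, 4}
AF E[a U (q | ~a)]: least fixpoint, start Z0 = {1, 2, 3, 4}, add states with every successor in Z. Already a fixed point.
Sat(AF E[a U (q | ~a)]) = {1, 2, 3, 4}
EG (AF E[a U (q | ~a)]): greatest fixpoint, start Z0 = {1, 2, 3, 4}, keep only states in Sat with some successor in Z. Z1 = {1, 3, 4}; fixed.
Sat(EG (AF E[a U (q | ~a)])) = {1, 3, 4}
4 ∈ Sat(EG (AF E[a U (q | ~a)])) = {1, 3, 4}, so the formula holds at 4.

Yes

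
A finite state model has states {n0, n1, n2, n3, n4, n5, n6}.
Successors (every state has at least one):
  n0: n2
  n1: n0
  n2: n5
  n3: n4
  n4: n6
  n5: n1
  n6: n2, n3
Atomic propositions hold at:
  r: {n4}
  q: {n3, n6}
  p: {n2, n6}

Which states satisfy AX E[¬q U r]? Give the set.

Sat(¬q) = {n0, n1, n2, n4, n5}
E[¬q U r]: least fixpoint, start Z0 = Sat(r) = {n4}, add states in Sat(¬q) with some successor in Z. Already a fixed point.
Sat(E[¬q U r]) = {n4}
Sat(AX E[¬q U r]) = {s : every successor in {n4}} = {n3}

{n3}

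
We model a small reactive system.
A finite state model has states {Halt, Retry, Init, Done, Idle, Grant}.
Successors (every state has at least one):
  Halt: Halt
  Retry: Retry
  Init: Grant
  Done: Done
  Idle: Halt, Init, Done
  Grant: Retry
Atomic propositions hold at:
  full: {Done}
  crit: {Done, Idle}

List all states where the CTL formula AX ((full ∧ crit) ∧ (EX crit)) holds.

{Done}

Sat(full ∧ crit) = {Done}
Sat(EX crit) = {s : some successor in {Done, Idle}} = {Done, Idle}
Sat((full ∧ crit) ∧ (EX crit)) = {Done}
Sat(AX ((full ∧ crit) ∧ (EX crit))) = {s : every successor in {Done}} = {Done}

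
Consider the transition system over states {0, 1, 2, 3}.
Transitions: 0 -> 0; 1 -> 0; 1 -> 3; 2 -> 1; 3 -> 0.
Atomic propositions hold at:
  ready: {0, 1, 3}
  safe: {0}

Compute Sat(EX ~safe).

Sat(~safe) = {1, 2, 3}
Sat(EX ~safe) = {s : some successor in {1, 2, 3}} = {1, 2}

{1, 2}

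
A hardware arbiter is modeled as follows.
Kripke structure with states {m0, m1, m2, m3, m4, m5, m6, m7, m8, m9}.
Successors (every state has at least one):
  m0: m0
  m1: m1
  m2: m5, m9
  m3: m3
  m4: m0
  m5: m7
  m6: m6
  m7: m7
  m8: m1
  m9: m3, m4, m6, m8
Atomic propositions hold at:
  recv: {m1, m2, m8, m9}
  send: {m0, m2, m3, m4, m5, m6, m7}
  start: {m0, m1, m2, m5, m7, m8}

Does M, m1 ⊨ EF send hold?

EF send: least fixpoint, start Z0 = {m0, m2, m3, m4, m5, m6, m7}, add states with some successor in Z. Z1 = {m0, m2, m3, m4, m5, m6, m7, m9}; fixed.
Sat(EF send) = {m0, m2, m3, m4, m5, m6, m7, m9}
m1 ∉ Sat(EF send) = {m0, m2, m3, m4, m5, m6, m7, m9}, so the formula does not hold at m1.

No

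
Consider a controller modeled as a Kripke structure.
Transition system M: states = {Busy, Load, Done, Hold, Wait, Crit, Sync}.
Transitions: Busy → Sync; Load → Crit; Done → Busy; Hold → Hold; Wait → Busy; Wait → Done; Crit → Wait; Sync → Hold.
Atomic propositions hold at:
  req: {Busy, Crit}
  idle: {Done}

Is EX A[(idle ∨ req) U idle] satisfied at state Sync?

No

Sat(idle ∨ req) = {Busy, Done, Crit}
A[(idle ∨ req) U idle]: least fixpoint, start Z0 = Sat(idle) = {Done}, add states in Sat(idle ∨ req) with every successor in Z. Already a fixed point.
Sat(A[(idle ∨ req) U idle]) = {Done}
Sat(EX A[(idle ∨ req) U idle]) = {s : some successor in {Done}} = {Wait}
Sync ∉ Sat(EX A[(idle ∨ req) U idle]) = {Wait}, so the formula does not hold at Sync.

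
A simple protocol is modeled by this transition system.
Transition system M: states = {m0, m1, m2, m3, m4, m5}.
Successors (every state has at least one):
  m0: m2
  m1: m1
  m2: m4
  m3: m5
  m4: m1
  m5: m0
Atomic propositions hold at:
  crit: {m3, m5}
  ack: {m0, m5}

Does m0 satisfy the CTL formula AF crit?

AF crit: least fixpoint, start Z0 = {m3, m5}, add states with every successor in Z. Already a fixed point.
Sat(AF crit) = {m3, m5}
m0 ∉ Sat(AF crit) = {m3, m5}, so the formula does not hold at m0.

No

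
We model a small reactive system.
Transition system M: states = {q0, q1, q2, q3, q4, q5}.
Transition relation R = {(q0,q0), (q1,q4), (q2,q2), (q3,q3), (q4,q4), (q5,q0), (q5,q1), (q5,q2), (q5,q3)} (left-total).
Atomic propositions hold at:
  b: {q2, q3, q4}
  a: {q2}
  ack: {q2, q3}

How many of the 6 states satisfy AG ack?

AG ack: greatest fixpoint, start Z0 = {q2, q3}, keep only states in Sat with every successor in Z. Already a fixed point.
Sat(AG ack) = {q2, q3}
|Sat(AG ack)| = |{q2, q3}| = 2.

2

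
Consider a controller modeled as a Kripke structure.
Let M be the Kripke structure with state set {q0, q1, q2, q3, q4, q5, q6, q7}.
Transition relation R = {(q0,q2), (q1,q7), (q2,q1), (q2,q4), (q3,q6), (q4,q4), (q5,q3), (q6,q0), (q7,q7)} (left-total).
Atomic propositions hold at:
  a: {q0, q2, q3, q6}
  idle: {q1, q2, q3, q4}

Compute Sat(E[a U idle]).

E[a U idle]: least fixpoint, start Z0 = Sat(idle) = {q1, q2, q3, q4}, add states in Sat(a) with some successor in Z. Z1 = {q0, q1, q2, q3, q4}; Z2 = {q0, q1, q2, q3, q4, q6}; fixed.
Sat(E[a U idle]) = {q0, q1, q2, q3, q4, q6}

{q0, q1, q2, q3, q4, q6}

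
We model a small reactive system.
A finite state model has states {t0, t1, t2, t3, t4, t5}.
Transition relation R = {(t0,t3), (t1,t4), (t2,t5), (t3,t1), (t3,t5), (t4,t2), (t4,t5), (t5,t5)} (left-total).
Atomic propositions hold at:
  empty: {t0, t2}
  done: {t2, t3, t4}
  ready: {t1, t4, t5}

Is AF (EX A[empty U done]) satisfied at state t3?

A[empty U done]: least fixpoint, start Z0 = Sat(done) = {t2, t3, t4}, add states in Sat(empty) with every successor in Z. Z1 = {t0, t2, t3, t4}; fixed.
Sat(A[empty U done]) = {t0, t2, t3, t4}
Sat(EX A[empty U done]) = {s : some successor in {t0, t2, t3, t4}} = {t0, t1, t4}
AF (EX A[empty U done]): least fixpoint, start Z0 = {t0, t1, t4}, add states with every successor in Z. Already a fixed point.
Sat(AF (EX A[empty U done])) = {t0, t1, t4}
t3 ∉ Sat(AF (EX A[empty U done])) = {t0, t1, t4}, so the formula does not hold at t3.

No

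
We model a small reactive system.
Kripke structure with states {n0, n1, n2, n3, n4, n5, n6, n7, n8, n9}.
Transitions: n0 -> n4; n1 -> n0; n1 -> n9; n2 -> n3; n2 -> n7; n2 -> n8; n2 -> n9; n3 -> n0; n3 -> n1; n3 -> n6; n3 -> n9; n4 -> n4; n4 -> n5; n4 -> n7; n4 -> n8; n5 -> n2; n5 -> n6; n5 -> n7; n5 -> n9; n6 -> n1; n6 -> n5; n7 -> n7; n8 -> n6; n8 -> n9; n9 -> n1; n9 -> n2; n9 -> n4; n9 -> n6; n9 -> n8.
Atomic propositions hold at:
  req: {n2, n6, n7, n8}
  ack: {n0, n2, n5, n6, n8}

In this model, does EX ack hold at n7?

No

Sat(EX ack) = {s : some successor in {n0, n2, n5, n6, n8}} = {n1, n2, n3, n4, n5, n6, n8, n9}
n7 ∉ Sat(EX ack) = {n1, n2, n3, n4, n5, n6, n8, n9}, so the formula does not hold at n7.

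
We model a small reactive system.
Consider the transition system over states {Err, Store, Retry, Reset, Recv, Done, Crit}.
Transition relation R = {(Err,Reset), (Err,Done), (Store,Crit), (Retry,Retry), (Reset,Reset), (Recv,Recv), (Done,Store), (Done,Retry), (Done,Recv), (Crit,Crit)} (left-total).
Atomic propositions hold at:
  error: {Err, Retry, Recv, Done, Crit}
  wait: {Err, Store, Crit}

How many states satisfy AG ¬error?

1

Sat(¬error) = {Store, Reset}
AG ¬error: greatest fixpoint, start Z0 = {Store, Reset}, keep only states in Sat with every successor in Z. Z1 = {Reset}; fixed.
Sat(AG ¬error) = {Reset}
|Sat(AG ¬error)| = |{Reset}| = 1.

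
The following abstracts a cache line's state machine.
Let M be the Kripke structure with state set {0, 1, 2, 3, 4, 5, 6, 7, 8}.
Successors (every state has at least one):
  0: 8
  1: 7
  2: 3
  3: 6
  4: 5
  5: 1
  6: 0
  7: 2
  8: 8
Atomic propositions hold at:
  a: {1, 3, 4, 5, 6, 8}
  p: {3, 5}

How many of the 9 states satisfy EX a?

Sat(EX a) = {s : some successor in {1, 3, 4, 5, 6, 8}} = {0, 2, 3, 4, 5, 8}
|Sat(EX a)| = |{0, 2, 3, 4, 5, 8}| = 6.

6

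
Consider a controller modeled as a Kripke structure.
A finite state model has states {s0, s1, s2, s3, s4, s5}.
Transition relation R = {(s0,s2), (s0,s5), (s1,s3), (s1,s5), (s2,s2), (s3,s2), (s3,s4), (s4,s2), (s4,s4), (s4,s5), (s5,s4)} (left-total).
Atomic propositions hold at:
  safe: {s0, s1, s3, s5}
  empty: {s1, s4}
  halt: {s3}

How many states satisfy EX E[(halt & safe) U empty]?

4

Sat(halt & safe) = {s3}
E[(halt & safe) U empty]: least fixpoint, start Z0 = Sat(empty) = {s1, s4}, add states in Sat(halt & safe) with some successor in Z. Z1 = {s1, s3, s4}; fixed.
Sat(E[(halt & safe) U empty]) = {s1, s3, s4}
Sat(EX E[(halt & safe) U empty]) = {s : some successor in {s1, s3, s4}} = {s1, s3, s4, s5}
|Sat(EX E[(halt & safe) U empty])| = |{s1, s3, s4, s5}| = 4.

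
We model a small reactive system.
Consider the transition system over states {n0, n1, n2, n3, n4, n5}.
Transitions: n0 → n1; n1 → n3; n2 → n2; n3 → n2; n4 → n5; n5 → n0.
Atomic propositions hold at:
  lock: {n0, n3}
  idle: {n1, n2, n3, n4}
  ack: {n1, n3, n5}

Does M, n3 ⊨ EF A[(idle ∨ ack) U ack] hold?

Yes

Sat(idle ∨ ack) = {n1, n2, n3, n4, n5}
A[(idle ∨ ack) U ack]: least fixpoint, start Z0 = Sat(ack) = {n1, n3, n5}, add states in Sat(idle ∨ ack) with every successor in Z. Z1 = {n1, n3, n4, n5}; fixed.
Sat(A[(idle ∨ ack) U ack]) = {n1, n3, n4, n5}
EF A[(idle ∨ ack) U ack]: least fixpoint, start Z0 = {n1, n3, n4, n5}, add states with some successor in Z. Z1 = {n0, n1, n3, n4, n5}; fixed.
Sat(EF A[(idle ∨ ack) U ack]) = {n0, n1, n3, n4, n5}
n3 ∈ Sat(EF A[(idle ∨ ack) U ack]) = {n0, n1, n3, n4, n5}, so the formula holds at n3.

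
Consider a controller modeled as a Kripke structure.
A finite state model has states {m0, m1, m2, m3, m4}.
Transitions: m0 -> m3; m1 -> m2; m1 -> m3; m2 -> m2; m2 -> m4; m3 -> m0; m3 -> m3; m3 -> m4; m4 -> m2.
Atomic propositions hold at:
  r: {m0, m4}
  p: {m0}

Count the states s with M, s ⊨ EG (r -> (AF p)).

4

AF p: least fixpoint, start Z0 = {m0}, add states with every successor in Z. Already a fixed point.
Sat(AF p) = {m0}
Sat(r -> (AF p)) = {m0, m1, m2, m3}
EG (r -> (AF p)): greatest fixpoint, start Z0 = {m0, m1, m2, m3}, keep only states in Sat with some successor in Z. Already a fixed point.
Sat(EG (r -> (AF p))) = {m0, m1, m2, m3}
|Sat(EG (r -> (AF p)))| = |{m0, m1, m2, m3}| = 4.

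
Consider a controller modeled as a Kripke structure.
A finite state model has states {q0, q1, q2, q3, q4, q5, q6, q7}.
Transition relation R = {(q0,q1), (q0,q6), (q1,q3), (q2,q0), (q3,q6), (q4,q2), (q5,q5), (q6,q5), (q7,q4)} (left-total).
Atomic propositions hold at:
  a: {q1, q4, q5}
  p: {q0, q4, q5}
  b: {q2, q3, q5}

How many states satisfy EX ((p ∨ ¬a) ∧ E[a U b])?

5

Sat(¬a) = {q0, q2, q3, q6, q7}
Sat(p ∨ ¬a) = {q0, q2, q3, q4, q5, q6, q7}
E[a U b]: least fixpoint, start Z0 = Sat(b) = {q2, q3, q5}, add states in Sat(a) with some successor in Z. Z1 = {q1, q2, q3, q4, q5}; fixed.
Sat(E[a U b]) = {q1, q2, q3, q4, q5}
Sat((p ∨ ¬a) ∧ E[a U b]) = {q2, q3, q4, q5}
Sat(EX ((p ∨ ¬a) ∧ E[a U b])) = {s : some successor in {q2, q3, q4, q5}} = {q1, q4, q5, q6, q7}
|Sat(EX ((p ∨ ¬a) ∧ E[a U b]))| = |{q1, q4, q5, q6, q7}| = 5.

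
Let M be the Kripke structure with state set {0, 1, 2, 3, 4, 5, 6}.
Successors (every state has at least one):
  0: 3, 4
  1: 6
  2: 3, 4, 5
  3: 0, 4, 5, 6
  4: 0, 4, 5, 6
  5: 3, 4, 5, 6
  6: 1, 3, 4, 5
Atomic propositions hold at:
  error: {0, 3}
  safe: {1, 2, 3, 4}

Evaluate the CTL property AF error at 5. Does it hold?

No

AF error: least fixpoint, start Z0 = {0, 3}, add states with every successor in Z. Already a fixed point.
Sat(AF error) = {0, 3}
5 ∉ Sat(AF error) = {0, 3}, so the formula does not hold at 5.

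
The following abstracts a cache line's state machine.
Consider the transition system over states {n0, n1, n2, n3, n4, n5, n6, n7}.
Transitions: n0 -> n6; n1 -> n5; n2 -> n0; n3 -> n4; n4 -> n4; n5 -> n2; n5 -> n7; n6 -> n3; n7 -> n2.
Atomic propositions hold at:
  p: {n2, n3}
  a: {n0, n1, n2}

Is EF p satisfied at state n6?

Yes

EF p: least fixpoint, start Z0 = {n2, n3}, add states with some successor in Z. Z1 = {n2, n3, n5, n6, n7}; Z2 = {n0, n1, n2, n3, n5, n6, n7}; fixed.
Sat(EF p) = {n0, n1, n2, n3, n5, n6, n7}
n6 ∈ Sat(EF p) = {n0, n1, n2, n3, n5, n6, n7}, so the formula holds at n6.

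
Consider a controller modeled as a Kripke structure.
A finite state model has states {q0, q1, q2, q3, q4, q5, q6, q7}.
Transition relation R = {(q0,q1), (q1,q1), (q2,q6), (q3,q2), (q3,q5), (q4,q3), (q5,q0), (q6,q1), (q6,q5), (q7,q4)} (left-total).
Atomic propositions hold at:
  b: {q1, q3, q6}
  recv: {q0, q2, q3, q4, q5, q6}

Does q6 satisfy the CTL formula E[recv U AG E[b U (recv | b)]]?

Sat(recv | b) = {q0, q1, q2, q3, q4, q5, q6}
E[b U (recv | b)]: least fixpoint, start Z0 = Sat((recv | b)) = {q0, q1, q2, q3, q4, q5, q6}, add states in Sat(b) with some successor in Z. Already a fixed point.
Sat(E[b U (recv | b)]) = {q0, q1, q2, q3, q4, q5, q6}
AG E[b U (recv | b)]: greatest fixpoint, start Z0 = {q0, q1, q2, q3, q4, q5, q6}, keep only states in Sat with every successor in Z. Already a fixed point.
Sat(AG E[b U (recv | b)]) = {q0, q1, q2, q3, q4, q5, q6}
E[recv U AG E[b U (recv | b)]]: least fixpoint, start Z0 = Sat(AG E[b U (recv | b)]) = {q0, q1, q2, q3, q4, q5, q6}, add states in Sat(recv) with some successor in Z. Already a fixed point.
Sat(E[recv U AG E[b U (recv | b)]]) = {q0, q1, q2, q3, q4, q5, q6}
q6 ∈ Sat(E[recv U AG E[b U (recv | b)]]) = {q0, q1, q2, q3, q4, q5, q6}, so the formula holds at q6.

Yes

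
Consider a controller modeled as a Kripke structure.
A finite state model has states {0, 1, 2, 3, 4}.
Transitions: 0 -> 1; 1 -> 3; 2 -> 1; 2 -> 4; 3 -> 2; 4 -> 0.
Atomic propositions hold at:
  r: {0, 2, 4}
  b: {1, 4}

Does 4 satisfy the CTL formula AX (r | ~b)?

Sat(~b) = {0, 2, 3}
Sat(r | ~b) = {0, 2, 3, 4}
Sat(AX (r | ~b)) = {s : every successor in {0, 2, 3, 4}} = {1, 3, 4}
4 ∈ Sat(AX (r | ~b)) = {1, 3, 4}, so the formula holds at 4.

Yes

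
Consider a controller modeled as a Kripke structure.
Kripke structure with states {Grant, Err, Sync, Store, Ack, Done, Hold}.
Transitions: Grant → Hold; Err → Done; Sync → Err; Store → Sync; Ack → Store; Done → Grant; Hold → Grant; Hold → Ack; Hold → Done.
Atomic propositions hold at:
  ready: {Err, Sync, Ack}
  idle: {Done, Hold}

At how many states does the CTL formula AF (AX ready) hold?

3

Sat(AX ready) = {s : every successor in {Err, Sync, Ack}} = {Sync, Store}
AF (AX ready): least fixpoint, start Z0 = {Sync, Store}, add states with every successor in Z. Z1 = {Sync, Store, Ack}; fixed.
Sat(AF (AX ready)) = {Sync, Store, Ack}
|Sat(AF (AX ready))| = |{Sync, Store, Ack}| = 3.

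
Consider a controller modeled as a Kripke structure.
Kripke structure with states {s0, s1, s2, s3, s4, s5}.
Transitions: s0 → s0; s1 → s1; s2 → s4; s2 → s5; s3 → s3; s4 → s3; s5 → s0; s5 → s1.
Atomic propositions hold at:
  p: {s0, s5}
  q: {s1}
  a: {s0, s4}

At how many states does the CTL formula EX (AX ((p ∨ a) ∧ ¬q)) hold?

2

Sat(p ∨ a) = {s0, s4, s5}
Sat(¬q) = {s0, s2, s3, s4, s5}
Sat((p ∨ a) ∧ ¬q) = {s0, s4, s5}
Sat(AX ((p ∨ a) ∧ ¬q)) = {s : every successor in {s0, s4, s5}} = {s0, s2}
Sat(EX (AX ((p ∨ a) ∧ ¬q))) = {s : some successor in {s0, s2}} = {s0, s5}
|Sat(EX (AX ((p ∨ a) ∧ ¬q)))| = |{s0, s5}| = 2.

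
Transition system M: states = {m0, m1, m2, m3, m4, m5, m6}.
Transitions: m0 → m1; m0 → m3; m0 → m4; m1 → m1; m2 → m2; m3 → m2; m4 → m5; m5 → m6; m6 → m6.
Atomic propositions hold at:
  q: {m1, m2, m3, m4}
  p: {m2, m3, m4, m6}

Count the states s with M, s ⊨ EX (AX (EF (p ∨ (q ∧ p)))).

6

Sat(q ∧ p) = {m2, m3, m4}
Sat(p ∨ (q ∧ p)) = {m2, m3, m4, m6}
EF (p ∨ (q ∧ p)): least fixpoint, start Z0 = {m2, m3, m4, m6}, add states with some successor in Z. Z1 = {m0, m2, m3, m4, m5, m6}; fixed.
Sat(EF (p ∨ (q ∧ p))) = {m0, m2, m3, m4, m5, m6}
Sat(AX (EF (p ∨ (q ∧ p)))) = {s : every successor in {m0, m2, m3, m4, m5, m6}} = {m2, m3, m4, m5, m6}
Sat(EX (AX (EF (p ∨ (q ∧ p))))) = {s : some successor in {m2, m3, m4, m5, m6}} = {m0, m2, m3, m4, m5, m6}
|Sat(EX (AX (EF (p ∨ (q ∧ p)))))| = |{m0, m2, m3, m4, m5, m6}| = 6.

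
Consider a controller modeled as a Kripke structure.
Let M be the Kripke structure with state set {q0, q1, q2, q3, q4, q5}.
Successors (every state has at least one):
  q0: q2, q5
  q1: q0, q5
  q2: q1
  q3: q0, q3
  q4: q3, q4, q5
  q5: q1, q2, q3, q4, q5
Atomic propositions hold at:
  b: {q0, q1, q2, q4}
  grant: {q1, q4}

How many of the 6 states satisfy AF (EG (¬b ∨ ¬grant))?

Sat(¬b) = {q3, q5}
Sat(¬grant) = {q0, q2, q3, q5}
Sat(¬b ∨ ¬grant) = {q0, q2, q3, q5}
EG (¬b ∨ ¬grant): greatest fixpoint, start Z0 = {q0, q2, q3, q5}, keep only states in Sat with some successor in Z. Z1 = {q0, q3, q5}; fixed.
Sat(EG (¬b ∨ ¬grant)) = {q0, q3, q5}
AF (EG (¬b ∨ ¬grant)): least fixpoint, start Z0 = {q0, q3, q5}, add states with every successor in Z. Z1 = {q0, q1, q3, q5}; Z2 = {q0, q1, q2, q3, q5}; fixed.
Sat(AF (EG (¬b ∨ ¬grant))) = {q0, q1, q2, q3, q5}
|Sat(AF (EG (¬b ∨ ¬grant)))| = |{q0, q1, q2, q3, q5}| = 5.

5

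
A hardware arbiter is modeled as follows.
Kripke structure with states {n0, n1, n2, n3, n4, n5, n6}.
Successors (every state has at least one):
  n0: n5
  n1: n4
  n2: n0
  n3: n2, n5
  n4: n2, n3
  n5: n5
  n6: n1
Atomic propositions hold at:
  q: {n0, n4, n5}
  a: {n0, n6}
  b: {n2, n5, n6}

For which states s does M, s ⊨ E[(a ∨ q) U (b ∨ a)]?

{n0, n2, n4, n5, n6}

Sat(a ∨ q) = {n0, n4, n5, n6}
Sat(b ∨ a) = {n0, n2, n5, n6}
E[(a ∨ q) U (b ∨ a)]: least fixpoint, start Z0 = Sat((b ∨ a)) = {n0, n2, n5, n6}, add states in Sat(a ∨ q) with some successor in Z. Z1 = {n0, n2, n4, n5, n6}; fixed.
Sat(E[(a ∨ q) U (b ∨ a)]) = {n0, n2, n4, n5, n6}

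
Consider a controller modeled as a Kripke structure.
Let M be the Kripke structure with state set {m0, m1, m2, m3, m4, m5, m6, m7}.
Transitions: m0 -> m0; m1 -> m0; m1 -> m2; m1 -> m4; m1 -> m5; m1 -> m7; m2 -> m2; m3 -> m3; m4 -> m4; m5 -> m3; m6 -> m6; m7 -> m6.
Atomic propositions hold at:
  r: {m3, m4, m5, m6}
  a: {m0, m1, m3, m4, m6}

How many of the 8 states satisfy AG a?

4

AG a: greatest fixpoint, start Z0 = {m0, m1, m3, m4, m6}, keep only states in Sat with every successor in Z. Z1 = {m0, m3, m4, m6}; fixed.
Sat(AG a) = {m0, m3, m4, m6}
|Sat(AG a)| = |{m0, m3, m4, m6}| = 4.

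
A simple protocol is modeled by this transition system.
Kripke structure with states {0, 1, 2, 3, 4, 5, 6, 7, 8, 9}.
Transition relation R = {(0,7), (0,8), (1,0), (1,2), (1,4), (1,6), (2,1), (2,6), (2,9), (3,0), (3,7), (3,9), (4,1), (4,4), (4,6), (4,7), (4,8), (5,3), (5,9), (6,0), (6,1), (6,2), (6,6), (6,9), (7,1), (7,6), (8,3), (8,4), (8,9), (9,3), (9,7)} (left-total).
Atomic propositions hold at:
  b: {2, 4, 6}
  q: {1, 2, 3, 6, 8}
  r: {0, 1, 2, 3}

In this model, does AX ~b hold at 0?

Yes

Sat(~b) = {0, 1, 3, 5, 7, 8, 9}
Sat(AX ~b) = {s : every successor in {0, 1, 3, 5, 7, 8, 9}} = {0, 3, 5, 9}
0 ∈ Sat(AX ~b) = {0, 3, 5, 9}, so the formula holds at 0.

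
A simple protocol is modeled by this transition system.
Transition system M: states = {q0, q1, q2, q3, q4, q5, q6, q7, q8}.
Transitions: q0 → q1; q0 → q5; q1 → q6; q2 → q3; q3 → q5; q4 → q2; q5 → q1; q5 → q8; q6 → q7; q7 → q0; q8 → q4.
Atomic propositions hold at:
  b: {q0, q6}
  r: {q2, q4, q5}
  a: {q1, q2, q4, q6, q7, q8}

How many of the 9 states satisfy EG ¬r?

4

Sat(¬r) = {q0, q1, q3, q6, q7, q8}
EG ¬r: greatest fixpoint, start Z0 = {q0, q1, q3, q6, q7, q8}, keep only states in Sat with some successor in Z. Z1 = {q0, q1, q6, q7}; fixed.
Sat(EG ¬r) = {q0, q1, q6, q7}
|Sat(EG ¬r)| = |{q0, q1, q6, q7}| = 4.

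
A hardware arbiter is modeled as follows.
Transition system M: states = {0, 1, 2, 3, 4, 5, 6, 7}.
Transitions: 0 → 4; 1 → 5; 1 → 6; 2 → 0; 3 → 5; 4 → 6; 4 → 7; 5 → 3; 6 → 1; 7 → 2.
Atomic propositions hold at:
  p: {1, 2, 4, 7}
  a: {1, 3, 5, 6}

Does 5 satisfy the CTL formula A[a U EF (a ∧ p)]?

No

Sat(a ∧ p) = {1}
EF (a ∧ p): least fixpoint, start Z0 = {1}, add states with some successor in Z. Z1 = {1, 6}; Z2 = {1, 4, 6}; Z3 = {0, 1, 4, 6}; Z4 = {0, 1, 2, 4, 6}; Z5 = {0, 1, 2, 4, 6, 7}; fixed.
Sat(EF (a ∧ p)) = {0, 1, 2, 4, 6, 7}
A[a U EF (a ∧ p)]: least fixpoint, start Z0 = Sat(EF (a ∧ p)) = {0, 1, 2, 4, 6, 7}, add states in Sat(a) with every successor in Z. Already a fixed point.
Sat(A[a U EF (a ∧ p)]) = {0, 1, 2, 4, 6, 7}
5 ∉ Sat(A[a U EF (a ∧ p)]) = {0, 1, 2, 4, 6, 7}, so the formula does not hold at 5.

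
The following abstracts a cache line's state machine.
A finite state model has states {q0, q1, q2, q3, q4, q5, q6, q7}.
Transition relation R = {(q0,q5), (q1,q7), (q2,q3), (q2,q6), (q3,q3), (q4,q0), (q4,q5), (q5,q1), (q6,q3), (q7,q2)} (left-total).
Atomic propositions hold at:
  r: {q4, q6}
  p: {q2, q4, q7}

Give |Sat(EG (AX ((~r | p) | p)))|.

Sat(~r) = {q0, q1, q2, q3, q5, q7}
Sat(~r | p) = {q0, q1, q2, q3, q4, q5, q7}
Sat((~r | p) | p) = {q0, q1, q2, q3, q4, q5, q7}
Sat(AX ((~r | p) | p)) = {s : every successor in {q0, q1, q2, q3, q4, q5, q7}} = {q0, q1, q3, q4, q5, q6, q7}
EG (AX ((~r | p) | p)): greatest fixpoint, start Z0 = {q0, q1, q3, q4, q5, q6, q7}, keep only states in Sat with some successor in Z. Z1 = {q0, q1, q3, q4, q5, q6}; Z2 = {q0, q3, q4, q5, q6}; Z3 = {q0, q3, q4, q6}; Z4 = {q3, q4, q6}; Z5 = {q3, q6}; fixed.
Sat(EG (AX ((~r | p) | p))) = {q3, q6}
|Sat(EG (AX ((~r | p) | p)))| = |{q3, q6}| = 2.

2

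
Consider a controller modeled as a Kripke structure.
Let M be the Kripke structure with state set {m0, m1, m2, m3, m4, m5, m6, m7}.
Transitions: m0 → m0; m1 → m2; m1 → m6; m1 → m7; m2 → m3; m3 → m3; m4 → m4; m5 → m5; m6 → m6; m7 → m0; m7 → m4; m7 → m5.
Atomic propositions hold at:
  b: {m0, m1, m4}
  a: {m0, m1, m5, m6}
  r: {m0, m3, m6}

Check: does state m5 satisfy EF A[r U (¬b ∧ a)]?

Sat(¬b) = {m2, m3, m5, m6, m7}
Sat(¬b ∧ a) = {m5, m6}
A[r U (¬b ∧ a)]: least fixpoint, start Z0 = Sat((¬b ∧ a)) = {m5, m6}, add states in Sat(r) with every successor in Z. Already a fixed point.
Sat(A[r U (¬b ∧ a)]) = {m5, m6}
EF A[r U (¬b ∧ a)]: least fixpoint, start Z0 = {m5, m6}, add states with some successor in Z. Z1 = {m1, m5, m6, m7}; fixed.
Sat(EF A[r U (¬b ∧ a)]) = {m1, m5, m6, m7}
m5 ∈ Sat(EF A[r U (¬b ∧ a)]) = {m1, m5, m6, m7}, so the formula holds at m5.

Yes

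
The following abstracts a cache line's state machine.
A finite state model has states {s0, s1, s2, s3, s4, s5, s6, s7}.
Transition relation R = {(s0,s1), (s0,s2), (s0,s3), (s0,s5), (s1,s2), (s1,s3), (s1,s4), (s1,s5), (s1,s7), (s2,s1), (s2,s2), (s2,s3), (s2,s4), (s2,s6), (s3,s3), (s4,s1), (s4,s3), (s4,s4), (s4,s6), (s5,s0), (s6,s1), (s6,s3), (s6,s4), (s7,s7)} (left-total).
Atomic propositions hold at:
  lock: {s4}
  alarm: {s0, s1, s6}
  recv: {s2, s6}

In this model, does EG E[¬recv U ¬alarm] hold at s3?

Sat(¬recv) = {s0, s1, s3, s4, s5, s7}
Sat(¬alarm) = {s2, s3, s4, s5, s7}
E[¬recv U ¬alarm]: least fixpoint, start Z0 = Sat(¬alarm) = {s2, s3, s4, s5, s7}, add states in Sat(¬recv) with some successor in Z. Z1 = {s0, s1, s2, s3, s4, s5, s7}; fixed.
Sat(E[¬recv U ¬alarm]) = {s0, s1, s2, s3, s4, s5, s7}
EG E[¬recv U ¬alarm]: greatest fixpoint, start Z0 = {s0, s1, s2, s3, s4, s5, s7}, keep only states in Sat with some successor in Z. Already a fixed point.
Sat(EG E[¬recv U ¬alarm]) = {s0, s1, s2, s3, s4, s5, s7}
s3 ∈ Sat(EG E[¬recv U ¬alarm]) = {s0, s1, s2, s3, s4, s5, s7}, so the formula holds at s3.

Yes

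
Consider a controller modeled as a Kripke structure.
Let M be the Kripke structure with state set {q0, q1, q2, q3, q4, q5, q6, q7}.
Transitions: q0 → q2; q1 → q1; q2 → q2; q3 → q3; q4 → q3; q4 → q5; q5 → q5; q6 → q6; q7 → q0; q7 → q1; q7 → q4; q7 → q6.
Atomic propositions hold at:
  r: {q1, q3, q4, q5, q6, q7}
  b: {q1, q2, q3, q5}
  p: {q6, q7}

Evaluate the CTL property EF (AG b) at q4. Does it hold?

Yes

AG b: greatest fixpoint, start Z0 = {q1, q2, q3, q5}, keep only states in Sat with every successor in Z. Already a fixed point.
Sat(AG b) = {q1, q2, q3, q5}
EF (AG b): least fixpoint, start Z0 = {q1, q2, q3, q5}, add states with some successor in Z. Z1 = {q0, q1, q2, q3, q4, q5, q7}; fixed.
Sat(EF (AG b)) = {q0, q1, q2, q3, q4, q5, q7}
q4 ∈ Sat(EF (AG b)) = {q0, q1, q2, q3, q4, q5, q7}, so the formula holds at q4.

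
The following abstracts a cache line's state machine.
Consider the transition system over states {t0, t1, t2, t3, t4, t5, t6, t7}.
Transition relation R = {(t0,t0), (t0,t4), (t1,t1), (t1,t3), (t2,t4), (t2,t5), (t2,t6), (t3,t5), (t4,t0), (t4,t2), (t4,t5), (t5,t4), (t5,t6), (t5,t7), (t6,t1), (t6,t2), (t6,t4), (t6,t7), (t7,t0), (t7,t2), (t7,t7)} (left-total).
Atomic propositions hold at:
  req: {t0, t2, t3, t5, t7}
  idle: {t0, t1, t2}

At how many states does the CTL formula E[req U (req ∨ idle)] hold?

Sat(req ∨ idle) = {t0, t1, t2, t3, t5, t7}
E[req U (req ∨ idle)]: least fixpoint, start Z0 = Sat((req ∨ idle)) = {t0, t1, t2, t3, t5, t7}, add states in Sat(req) with some successor in Z. Already a fixed point.
Sat(E[req U (req ∨ idle)]) = {t0, t1, t2, t3, t5, t7}
|Sat(E[req U (req ∨ idle)])| = |{t0, t1, t2, t3, t5, t7}| = 6.

6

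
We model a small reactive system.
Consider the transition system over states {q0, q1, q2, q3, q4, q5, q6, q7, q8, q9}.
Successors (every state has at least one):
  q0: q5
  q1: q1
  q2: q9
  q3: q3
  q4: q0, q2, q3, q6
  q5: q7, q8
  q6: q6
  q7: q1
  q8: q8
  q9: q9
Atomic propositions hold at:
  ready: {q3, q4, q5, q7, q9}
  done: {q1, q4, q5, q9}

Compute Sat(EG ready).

{q3, q4, q9}

EG ready: greatest fixpoint, start Z0 = {q3, q4, q5, q7, q9}, keep only states in Sat with some successor in Z. Z1 = {q3, q4, q5, q9}; Z2 = {q3, q4, q9}; fixed.
Sat(EG ready) = {q3, q4, q9}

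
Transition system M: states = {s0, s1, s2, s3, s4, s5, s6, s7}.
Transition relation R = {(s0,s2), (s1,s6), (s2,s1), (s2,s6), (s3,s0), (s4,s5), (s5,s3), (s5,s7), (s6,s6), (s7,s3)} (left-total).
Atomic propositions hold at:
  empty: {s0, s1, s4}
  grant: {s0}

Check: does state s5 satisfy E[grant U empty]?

E[grant U empty]: least fixpoint, start Z0 = Sat(empty) = {s0, s1, s4}, add states in Sat(grant) with some successor in Z. Already a fixed point.
Sat(E[grant U empty]) = {s0, s1, s4}
s5 ∉ Sat(E[grant U empty]) = {s0, s1, s4}, so the formula does not hold at s5.

No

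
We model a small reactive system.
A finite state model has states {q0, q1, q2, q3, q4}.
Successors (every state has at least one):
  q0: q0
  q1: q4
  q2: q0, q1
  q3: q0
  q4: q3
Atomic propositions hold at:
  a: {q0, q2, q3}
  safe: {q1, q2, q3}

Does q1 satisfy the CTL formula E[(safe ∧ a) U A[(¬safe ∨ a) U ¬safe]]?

Sat(safe ∧ a) = {q2, q3}
Sat(¬safe) = {q0, q4}
Sat(¬safe ∨ a) = {q0, q2, q3, q4}
A[(¬safe ∨ a) U ¬safe]: least fixpoint, start Z0 = Sat(¬safe) = {q0, q4}, add states in Sat(¬safe ∨ a) with every successor in Z. Z1 = {q0, q3, q4}; fixed.
Sat(A[(¬safe ∨ a) U ¬safe]) = {q0, q3, q4}
E[(safe ∧ a) U A[(¬safe ∨ a) U ¬safe]]: least fixpoint, start Z0 = Sat(A[(¬safe ∨ a) U ¬safe]) = {q0, q3, q4}, add states in Sat(safe ∧ a) with some successor in Z. Z1 = {q0, q2, q3, q4}; fixed.
Sat(E[(safe ∧ a) U A[(¬safe ∨ a) U ¬safe]]) = {q0, q2, q3, q4}
q1 ∉ Sat(E[(safe ∧ a) U A[(¬safe ∨ a) U ¬safe]]) = {q0, q2, q3, q4}, so the formula does not hold at q1.

No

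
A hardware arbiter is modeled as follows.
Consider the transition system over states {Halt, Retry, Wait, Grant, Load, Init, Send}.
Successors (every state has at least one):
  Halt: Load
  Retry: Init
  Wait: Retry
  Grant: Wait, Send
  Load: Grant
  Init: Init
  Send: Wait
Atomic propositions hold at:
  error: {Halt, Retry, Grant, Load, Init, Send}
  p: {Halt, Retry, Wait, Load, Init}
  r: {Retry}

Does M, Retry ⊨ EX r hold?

Sat(EX r) = {s : some successor in {Retry}} = {Wait}
Retry ∉ Sat(EX r) = {Wait}, so the formula does not hold at Retry.

No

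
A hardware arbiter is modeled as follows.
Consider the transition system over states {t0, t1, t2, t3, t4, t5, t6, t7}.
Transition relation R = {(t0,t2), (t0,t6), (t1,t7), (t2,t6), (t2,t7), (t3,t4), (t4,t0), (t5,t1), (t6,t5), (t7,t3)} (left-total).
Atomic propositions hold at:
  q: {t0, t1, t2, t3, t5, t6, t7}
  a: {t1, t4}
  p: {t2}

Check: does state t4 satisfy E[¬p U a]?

Sat(¬p) = {t0, t1, t3, t4, t5, t6, t7}
E[¬p U a]: least fixpoint, start Z0 = Sat(a) = {t1, t4}, add states in Sat(¬p) with some successor in Z. Z1 = {t1, t3, t4, t5}; Z2 = {t1, t3, t4, t5, t6, t7}; Z3 = {t0, t1, t3, t4, t5, t6, t7}; fixed.
Sat(E[¬p U a]) = {t0, t1, t3, t4, t5, t6, t7}
t4 ∈ Sat(E[¬p U a]) = {t0, t1, t3, t4, t5, t6, t7}, so the formula holds at t4.

Yes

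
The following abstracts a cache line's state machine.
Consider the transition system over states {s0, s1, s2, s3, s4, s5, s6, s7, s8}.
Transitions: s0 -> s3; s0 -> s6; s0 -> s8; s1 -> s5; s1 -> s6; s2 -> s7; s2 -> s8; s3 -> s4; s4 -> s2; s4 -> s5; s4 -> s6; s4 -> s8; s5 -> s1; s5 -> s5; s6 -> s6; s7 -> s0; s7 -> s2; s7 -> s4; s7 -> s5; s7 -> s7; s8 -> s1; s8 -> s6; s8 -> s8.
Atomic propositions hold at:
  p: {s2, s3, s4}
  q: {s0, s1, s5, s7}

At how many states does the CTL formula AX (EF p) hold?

1

EF p: least fixpoint, start Z0 = {s2, s3, s4}, add states with some successor in Z. Z1 = {s0, s2, s3, s4, s7}; fixed.
Sat(EF p) = {s0, s2, s3, s4, s7}
Sat(AX (EF p)) = {s : every successor in {s0, s2, s3, s4, s7}} = {s3}
|Sat(AX (EF p))| = |{s3}| = 1.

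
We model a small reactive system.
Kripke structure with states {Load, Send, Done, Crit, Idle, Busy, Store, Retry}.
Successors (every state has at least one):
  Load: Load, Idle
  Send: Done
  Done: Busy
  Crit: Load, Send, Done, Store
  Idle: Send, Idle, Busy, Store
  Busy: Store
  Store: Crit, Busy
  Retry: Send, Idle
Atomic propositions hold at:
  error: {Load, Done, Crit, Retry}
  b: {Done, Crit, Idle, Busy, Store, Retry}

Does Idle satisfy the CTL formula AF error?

AF error: least fixpoint, start Z0 = {Load, Done, Crit, Retry}, add states with every successor in Z. Z1 = {Load, Send, Done, Crit, Retry}; fixed.
Sat(AF error) = {Load, Send, Done, Crit, Retry}
Idle ∉ Sat(AF error) = {Load, Send, Done, Crit, Retry}, so the formula does not hold at Idle.

No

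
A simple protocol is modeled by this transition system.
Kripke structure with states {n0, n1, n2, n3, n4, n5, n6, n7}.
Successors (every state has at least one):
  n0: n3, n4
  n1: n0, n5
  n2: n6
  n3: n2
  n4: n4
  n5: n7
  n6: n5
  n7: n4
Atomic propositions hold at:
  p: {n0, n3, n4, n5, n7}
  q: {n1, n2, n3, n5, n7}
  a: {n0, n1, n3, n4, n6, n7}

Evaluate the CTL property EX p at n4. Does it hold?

Yes

Sat(EX p) = {s : some successor in {n0, n3, n4, n5, n7}} = {n0, n1, n4, n5, n6, n7}
n4 ∈ Sat(EX p) = {n0, n1, n4, n5, n6, n7}, so the formula holds at n4.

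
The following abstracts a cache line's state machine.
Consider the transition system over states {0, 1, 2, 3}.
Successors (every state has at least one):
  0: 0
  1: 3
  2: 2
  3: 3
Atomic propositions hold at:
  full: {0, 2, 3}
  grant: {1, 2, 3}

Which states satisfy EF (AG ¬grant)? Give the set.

Sat(¬grant) = {0}
AG ¬grant: greatest fixpoint, start Z0 = {0}, keep only states in Sat with every successor in Z. Already a fixed point.
Sat(AG ¬grant) = {0}
EF (AG ¬grant): least fixpoint, start Z0 = {0}, add states with some successor in Z. Already a fixed point.
Sat(EF (AG ¬grant)) = {0}

{0}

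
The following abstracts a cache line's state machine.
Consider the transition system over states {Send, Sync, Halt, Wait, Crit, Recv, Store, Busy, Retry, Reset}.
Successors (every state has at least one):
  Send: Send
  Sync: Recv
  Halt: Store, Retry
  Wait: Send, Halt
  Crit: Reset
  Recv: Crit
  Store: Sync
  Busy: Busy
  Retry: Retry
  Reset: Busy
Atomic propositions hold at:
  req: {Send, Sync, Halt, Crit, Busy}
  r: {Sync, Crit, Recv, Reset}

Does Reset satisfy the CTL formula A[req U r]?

A[req U r]: least fixpoint, start Z0 = Sat(r) = {Sync, Crit, Recv, Reset}, add states in Sat(req) with every successor in Z. Already a fixed point.
Sat(A[req U r]) = {Sync, Crit, Recv, Reset}
Reset ∈ Sat(A[req U r]) = {Sync, Crit, Recv, Reset}, so the formula holds at Reset.

Yes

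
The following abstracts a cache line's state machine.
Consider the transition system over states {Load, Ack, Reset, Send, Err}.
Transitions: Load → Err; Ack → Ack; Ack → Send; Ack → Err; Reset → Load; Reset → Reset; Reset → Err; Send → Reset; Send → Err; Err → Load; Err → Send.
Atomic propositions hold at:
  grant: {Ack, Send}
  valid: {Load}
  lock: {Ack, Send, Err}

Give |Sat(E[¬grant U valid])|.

Sat(¬grant) = {Load, Reset, Err}
E[¬grant U valid]: least fixpoint, start Z0 = Sat(valid) = {Load}, add states in Sat(¬grant) with some successor in Z. Z1 = {Load, Reset, Err}; fixed.
Sat(E[¬grant U valid]) = {Load, Reset, Err}
|Sat(E[¬grant U valid])| = |{Load, Reset, Err}| = 3.

3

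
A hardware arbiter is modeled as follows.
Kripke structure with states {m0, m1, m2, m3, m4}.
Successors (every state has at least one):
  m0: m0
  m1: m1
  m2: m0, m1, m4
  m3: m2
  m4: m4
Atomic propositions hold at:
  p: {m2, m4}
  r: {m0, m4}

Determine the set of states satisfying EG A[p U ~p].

{m0, m1}

Sat(~p) = {m0, m1, m3}
A[p U ~p]: least fixpoint, start Z0 = Sat(~p) = {m0, m1, m3}, add states in Sat(p) with every successor in Z. Already a fixed point.
Sat(A[p U ~p]) = {m0, m1, m3}
EG A[p U ~p]: greatest fixpoint, start Z0 = {m0, m1, m3}, keep only states in Sat with some successor in Z. Z1 = {m0, m1}; fixed.
Sat(EG A[p U ~p]) = {m0, m1}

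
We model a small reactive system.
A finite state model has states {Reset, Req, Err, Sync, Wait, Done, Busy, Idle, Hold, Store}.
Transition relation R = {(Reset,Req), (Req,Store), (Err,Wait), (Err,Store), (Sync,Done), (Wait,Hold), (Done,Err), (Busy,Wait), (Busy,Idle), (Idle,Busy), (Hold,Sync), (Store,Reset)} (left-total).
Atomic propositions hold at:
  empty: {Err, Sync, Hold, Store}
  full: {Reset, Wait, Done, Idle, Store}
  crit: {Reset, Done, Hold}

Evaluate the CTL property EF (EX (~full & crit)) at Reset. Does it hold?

Sat(~full) = {Req, Err, Sync, Busy, Hold}
Sat(~full & crit) = {Hold}
Sat(EX (~full & crit)) = {s : some successor in {Hold}} = {Wait}
EF (EX (~full & crit)): least fixpoint, start Z0 = {Wait}, add states with some successor in Z. Z1 = {Err, Wait, Busy}; Z2 = {Err, Wait, Done, Busy, Idle}; Z3 = {Err, Sync, Wait, Done, Busy, Idle}; Z4 = {Err, Sync, Wait, Done, Busy, Idle, Hold}; fixed.
Sat(EF (EX (~full & crit))) = {Err, Sync, Wait, Done, Busy, Idle, Hold}
Reset ∉ Sat(EF (EX (~full & crit))) = {Err, Sync, Wait, Done, Busy, Idle, Hold}, so the formula does not hold at Reset.

No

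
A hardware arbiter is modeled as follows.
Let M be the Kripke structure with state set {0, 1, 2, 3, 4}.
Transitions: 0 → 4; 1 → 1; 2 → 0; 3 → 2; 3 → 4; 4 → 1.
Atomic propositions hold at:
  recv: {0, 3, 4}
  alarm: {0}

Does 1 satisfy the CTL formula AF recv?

AF recv: least fixpoint, start Z0 = {0, 3, 4}, add states with every successor in Z. Z1 = {0, 2, 3, 4}; fixed.
Sat(AF recv) = {0, 2, 3, 4}
1 ∉ Sat(AF recv) = {0, 2, 3, 4}, so the formula does not hold at 1.

No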